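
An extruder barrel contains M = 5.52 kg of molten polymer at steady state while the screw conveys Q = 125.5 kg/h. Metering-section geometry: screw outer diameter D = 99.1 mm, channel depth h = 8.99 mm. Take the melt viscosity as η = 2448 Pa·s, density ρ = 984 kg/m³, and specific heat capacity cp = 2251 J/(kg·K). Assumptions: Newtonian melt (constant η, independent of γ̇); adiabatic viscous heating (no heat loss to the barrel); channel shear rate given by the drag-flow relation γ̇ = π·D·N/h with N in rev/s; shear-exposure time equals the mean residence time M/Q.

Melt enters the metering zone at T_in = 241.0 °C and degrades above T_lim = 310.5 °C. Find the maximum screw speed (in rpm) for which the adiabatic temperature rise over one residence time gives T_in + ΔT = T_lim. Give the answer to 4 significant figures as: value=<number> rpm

value=34.53 rpm

Q_s = Q / 3600 = 125.5 / 3600 = 0.0348611 kg/s
t_res = M / Q_s = 5.52 ÷ 0.0348611 = 158.343 s
Convert to metres: D = 0.0991 m, h = 0.00899 m
ΔT_a = T_lim − T_in = 310.5 °C − 241.0 °C = 69.5 K
Invert ΔT = ηγ̇²t_res/(ρcp) for γ̇: γ̇_max² = ΔT_a ρ cp / (η t_res) = 69.5·984·2251 / (2448·158.343) = 397.142 s⁻²
γ̇_max = sqrt(397.142) = 19.9284 s⁻¹
N_max = γ̇_max·h / (π·D) = 19.9284 · 0.00899 / (π · 0.0991) = 0.575452 rev/s = 34.5271 rpm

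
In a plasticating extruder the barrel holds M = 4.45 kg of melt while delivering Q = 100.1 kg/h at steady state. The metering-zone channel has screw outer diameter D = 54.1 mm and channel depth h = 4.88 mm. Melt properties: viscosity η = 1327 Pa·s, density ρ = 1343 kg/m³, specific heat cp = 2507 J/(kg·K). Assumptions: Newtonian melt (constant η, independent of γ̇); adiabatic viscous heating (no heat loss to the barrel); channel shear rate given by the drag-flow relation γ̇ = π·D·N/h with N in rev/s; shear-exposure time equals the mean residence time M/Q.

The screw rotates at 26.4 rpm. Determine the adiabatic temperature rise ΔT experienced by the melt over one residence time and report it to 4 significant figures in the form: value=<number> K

Throughput in SI: Q_s = 100.1 kg/h ÷ 3600 s/h = 0.0278056 kg/s
t_res = M / Q_s = 4.45 ÷ 0.0278056 = 160.04 s
Geometry in metres: D = 54.1 mm → 0.0541 m, h = 4.88 mm → 0.00488 m; screw speed N = 26.4 rpm = 0.44 rev/s
γ̇ = π·D·N / h = π · 0.0541 · 0.44 / 0.00488 = 15.3243 s⁻¹
Adiabatic rise: ΔT = η γ̇² t_res / (ρ cp) = 1327·(15.3243)²·160.04 / (1343·2507) = 14.8125 K

value=14.81 K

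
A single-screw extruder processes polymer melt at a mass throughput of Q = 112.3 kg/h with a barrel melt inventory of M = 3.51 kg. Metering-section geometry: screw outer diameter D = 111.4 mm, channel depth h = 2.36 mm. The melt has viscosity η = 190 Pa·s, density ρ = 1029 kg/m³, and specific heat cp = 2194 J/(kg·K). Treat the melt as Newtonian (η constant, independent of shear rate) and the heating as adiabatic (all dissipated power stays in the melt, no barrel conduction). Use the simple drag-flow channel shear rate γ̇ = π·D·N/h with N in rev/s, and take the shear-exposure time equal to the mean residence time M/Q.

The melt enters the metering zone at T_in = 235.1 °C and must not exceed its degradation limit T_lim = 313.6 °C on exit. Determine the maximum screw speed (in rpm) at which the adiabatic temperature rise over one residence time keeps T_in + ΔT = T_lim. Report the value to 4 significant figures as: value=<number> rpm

value=36.84 rpm

Q_s = Q / 3600 = 112.3 / 3600 = 0.0311944 kg/s
t_res = M / Q_s = 3.51 ÷ 0.0311944 = 112.52 s
Geometry in SI: D = 111.4 mm → 0.1114 m, h = 2.36 mm → 0.00236 m
ΔT_a = T_lim − T_in = 313.6 °C − 235.1 °C = 78.5 K
γ̇_max² = ΔT_a·ρ·cp/(η·t_res) = 78.5·1029·2194/(190·112.52) = 8289.69 s⁻²
Take the square root: γ̇_max = √(8289.69) = 91.0477 s⁻¹
Solve γ̇ = πDN/h for N: N_max = γ̇_max·h/(π·D) = 91.0477 × 0.00236 / (π × 0.1114) = 0.613968 rev/s = 36.8381 rpm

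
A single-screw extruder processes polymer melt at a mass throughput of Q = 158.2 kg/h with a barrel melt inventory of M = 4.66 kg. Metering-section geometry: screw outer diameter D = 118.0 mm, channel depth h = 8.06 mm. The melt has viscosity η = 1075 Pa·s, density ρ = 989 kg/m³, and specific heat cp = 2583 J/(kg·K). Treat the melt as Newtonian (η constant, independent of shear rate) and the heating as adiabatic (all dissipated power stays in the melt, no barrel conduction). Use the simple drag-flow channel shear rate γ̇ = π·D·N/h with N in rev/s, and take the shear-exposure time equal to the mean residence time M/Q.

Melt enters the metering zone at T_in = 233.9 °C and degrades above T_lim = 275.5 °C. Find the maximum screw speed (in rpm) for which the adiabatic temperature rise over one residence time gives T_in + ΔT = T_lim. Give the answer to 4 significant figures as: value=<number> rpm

Q_s = Q / 3600 = 158.2 / 3600 = 0.0439444 kg/s
Mean residence time: t_res = M/Q_s = 4.66 kg / 0.0439444 kg/s = 106.043 s
D = 118.0 mm = 0.118 m;  h = 8.06 mm = 0.00806 m
Allowable rise: ΔT_a = T_lim − T_in = 275.5 − 233.9 = 41.6 K
Invert ΔT = ηγ̇²t_res/(ρcp) for γ̇: γ̇_max² = ΔT_a ρ cp / (η t_res) = 41.6·989·2583 / (1075·106.043) = 932.231 s⁻²
γ̇_max = sqrt(932.231) = 30.5325 s⁻¹
N_max = γ̇_max·h / (π·D) = 30.5325 · 0.00806 / (π · 0.118) = 0.663842 rev/s = 39.8305 rpm

value=39.83 rpm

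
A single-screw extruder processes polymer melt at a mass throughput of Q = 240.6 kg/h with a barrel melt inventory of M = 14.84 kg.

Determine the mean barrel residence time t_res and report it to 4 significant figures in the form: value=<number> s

value=222.0 s

Convert throughput: Q = 240.6 kg/h = 240.6/3600 = 0.0668333 kg/s
t_res = M / Q_s = 14.84 / 0.0668333 = 222.045 s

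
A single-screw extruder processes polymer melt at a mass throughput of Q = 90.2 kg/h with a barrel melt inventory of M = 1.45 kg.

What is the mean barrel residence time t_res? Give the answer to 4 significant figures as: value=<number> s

value=57.87 s

Throughput in SI: Q_s = 90.2 kg/h ÷ 3600 s/h = 0.0250556 kg/s
t_res = M / Q_s = 1.45 / 0.0250556 = 57.8714 s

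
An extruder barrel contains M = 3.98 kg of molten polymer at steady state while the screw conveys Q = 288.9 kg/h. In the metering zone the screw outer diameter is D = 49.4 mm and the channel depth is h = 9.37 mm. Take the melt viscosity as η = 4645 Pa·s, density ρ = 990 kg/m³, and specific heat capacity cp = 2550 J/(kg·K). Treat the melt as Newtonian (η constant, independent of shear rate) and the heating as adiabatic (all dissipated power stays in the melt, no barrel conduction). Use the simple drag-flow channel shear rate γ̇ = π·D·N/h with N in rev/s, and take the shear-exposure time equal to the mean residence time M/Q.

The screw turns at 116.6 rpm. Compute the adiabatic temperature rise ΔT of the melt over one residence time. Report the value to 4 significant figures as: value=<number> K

value=94.54 K

Convert throughput: Q = 288.9 kg/h = 288.9/3600 = 0.08025 kg/s
t_res = M / Q_s = 3.98 ÷ 0.08025 = 49.595 s
Geometry in metres: D = 49.4 mm → 0.0494 m, h = 9.37 mm → 0.00937 m; screw speed N = 116.6 rpm = 1.94333 rev/s
γ̇ = π D N / h = (π)(0.0494)(1.94333) / 0.00937 = 32.1873 s⁻¹
Adiabatic rise: ΔT = η γ̇² t_res / (ρ cp) = 4645·(32.1873)²·49.595 / (990·2550) = 94.5404 K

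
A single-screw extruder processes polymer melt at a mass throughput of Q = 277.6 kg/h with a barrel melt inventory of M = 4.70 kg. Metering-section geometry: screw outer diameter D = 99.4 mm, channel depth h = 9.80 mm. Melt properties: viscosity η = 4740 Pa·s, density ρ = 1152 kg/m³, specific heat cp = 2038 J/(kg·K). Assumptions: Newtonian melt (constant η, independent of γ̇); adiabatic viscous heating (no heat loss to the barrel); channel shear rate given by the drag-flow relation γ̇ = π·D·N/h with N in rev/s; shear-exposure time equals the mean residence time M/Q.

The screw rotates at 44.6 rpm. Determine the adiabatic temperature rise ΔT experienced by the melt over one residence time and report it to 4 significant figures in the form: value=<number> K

Throughput in SI: Q_s = 277.6 kg/h ÷ 3600 s/h = 0.0771111 kg/s
Mean residence time: t_res = M/Q_s = 4.70 kg / 0.0771111 kg/s = 60.951 s
Convert to SI: D = 0.0994 m, h = 0.0098 m, N = 44.6/60 = 0.743333 rev/s
Shear rate: γ̇ = πDN/h = π·0.0994·0.743333/0.0098 = 23.6861 s⁻¹
ΔT = η·γ̇²·t_res / (ρ·cp) = 4740 · (23.6861)² · 60.951 / (1152 · 2038) = 69.0383 K

value=69.04 K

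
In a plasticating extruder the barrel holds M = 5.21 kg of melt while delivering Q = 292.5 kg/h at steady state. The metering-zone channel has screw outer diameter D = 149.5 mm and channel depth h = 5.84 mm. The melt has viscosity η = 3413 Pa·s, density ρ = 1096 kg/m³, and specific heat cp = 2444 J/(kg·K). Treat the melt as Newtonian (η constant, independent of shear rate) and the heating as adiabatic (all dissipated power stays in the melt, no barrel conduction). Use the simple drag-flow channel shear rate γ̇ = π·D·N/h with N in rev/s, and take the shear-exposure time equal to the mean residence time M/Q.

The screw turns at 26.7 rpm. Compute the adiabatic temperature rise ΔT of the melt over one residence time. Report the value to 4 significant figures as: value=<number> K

value=104.6 K

Convert throughput: Q = 292.5 kg/h = 292.5/3600 = 0.08125 kg/s
t_res = M / Q_s = 5.21 / 0.08125 = 64.1231 s
Convert to SI: D = 0.1495 m, h = 0.00584 m, N = 26.7/60 = 0.445 rev/s
γ̇ = π·D·N / h = π · 0.1495 · 0.445 / 0.00584 = 35.7881 s⁻¹
ΔT = η·γ̇²·t_res / (ρ·cp) = 3413 · (35.7881)² · 64.1231 / (1096 · 2444) = 104.644 K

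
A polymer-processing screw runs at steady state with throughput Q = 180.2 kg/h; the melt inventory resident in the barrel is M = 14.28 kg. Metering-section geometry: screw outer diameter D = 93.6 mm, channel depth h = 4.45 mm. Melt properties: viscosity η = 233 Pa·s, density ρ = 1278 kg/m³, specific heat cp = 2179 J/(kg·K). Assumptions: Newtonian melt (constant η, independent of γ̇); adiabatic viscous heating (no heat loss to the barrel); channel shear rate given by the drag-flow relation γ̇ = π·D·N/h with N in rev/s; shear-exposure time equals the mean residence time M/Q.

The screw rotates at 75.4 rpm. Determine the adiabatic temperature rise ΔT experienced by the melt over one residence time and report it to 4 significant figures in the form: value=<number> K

Throughput in SI: Q_s = 180.2 kg/h ÷ 3600 s/h = 0.0500556 kg/s
t_res = M / Q_s = 14.28 ÷ 0.0500556 = 285.283 s
Convert to SI: D = 0.0936 m, h = 0.00445 m, N = 75.4/60 = 1.25667 rev/s
γ̇ = π D N / h = (π)(0.0936)(1.25667) / 0.00445 = 83.0397 s⁻¹
ΔT = η·γ̇²·t_res/(ρ·cp) = [233 × 83.0397² × 285.283] / [1278 × 2179] = 164.595 K

value=164.6 K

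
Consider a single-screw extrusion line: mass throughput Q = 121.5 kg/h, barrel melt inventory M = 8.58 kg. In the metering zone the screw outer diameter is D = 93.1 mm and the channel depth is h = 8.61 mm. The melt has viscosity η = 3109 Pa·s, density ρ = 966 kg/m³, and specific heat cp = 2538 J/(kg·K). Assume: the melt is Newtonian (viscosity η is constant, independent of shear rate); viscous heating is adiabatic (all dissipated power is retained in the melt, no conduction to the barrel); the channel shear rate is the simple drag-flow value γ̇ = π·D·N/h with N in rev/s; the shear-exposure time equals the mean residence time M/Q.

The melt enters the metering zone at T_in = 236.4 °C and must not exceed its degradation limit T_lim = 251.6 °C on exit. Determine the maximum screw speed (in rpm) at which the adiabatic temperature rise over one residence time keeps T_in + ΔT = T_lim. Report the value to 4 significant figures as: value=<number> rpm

Q_s = Q / 3600 = 121.5 / 3600 = 0.03375 kg/s
t_res = M / Q_s = 8.58 ÷ 0.03375 = 254.222 s
D = 93.1 mm = 0.0931 m;  h = 8.61 mm = 0.00861 m
ΔT_a = T_lim − T_in = 251.6 − 236.4 = 15.2 K
γ̇_max² = ΔT_a·ρ·cp / (η·t_res) = [15.2 × 966 × 2538] / [3109 × 254.222] = 47.1496 s⁻²
Take the square root: γ̇_max = √(47.1496) = 6.86656 s⁻¹
N_max = γ̇_max·h / (π·D) = 6.86656 · 0.00861 / (π · 0.0931) = 0.202136 rev/s = 12.1281 rpm

value=12.13 rpm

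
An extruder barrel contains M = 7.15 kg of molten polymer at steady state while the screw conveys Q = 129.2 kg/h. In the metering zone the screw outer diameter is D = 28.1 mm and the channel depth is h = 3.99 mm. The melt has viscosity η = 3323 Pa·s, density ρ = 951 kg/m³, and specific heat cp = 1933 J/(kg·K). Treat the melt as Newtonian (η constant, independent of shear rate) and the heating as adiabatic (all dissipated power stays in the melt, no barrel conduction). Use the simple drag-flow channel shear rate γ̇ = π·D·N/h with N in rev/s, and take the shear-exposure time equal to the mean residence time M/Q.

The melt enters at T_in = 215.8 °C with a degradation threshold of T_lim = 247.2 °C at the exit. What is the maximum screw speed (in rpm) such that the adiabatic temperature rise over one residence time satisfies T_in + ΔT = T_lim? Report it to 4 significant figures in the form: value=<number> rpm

value=25.32 rpm

Convert throughput: Q = 129.2 kg/h = 129.2/3600 = 0.0358889 kg/s
Mean residence time: t_res = M/Q_s = 7.15 kg / 0.0358889 kg/s = 199.226 s
Geometry in SI: D = 28.1 mm → 0.0281 m, h = 3.99 mm → 0.00399 m
Allowable rise: ΔT_a = T_lim − T_in = 247.2 − 215.8 = 31.4 K
γ̇_max² = ΔT_a·ρ·cp/(η·t_res) = 31.4·951·1933/(3323·199.226) = 87.1898 s⁻²
γ̇_max = √87.1898 = 9.33755 s⁻¹
N_max = γ̇_max h / (πD) = 9.33755·0.00399/(π·0.0281) = 0.422036 rev/s → ×60 = 25.3222 rpm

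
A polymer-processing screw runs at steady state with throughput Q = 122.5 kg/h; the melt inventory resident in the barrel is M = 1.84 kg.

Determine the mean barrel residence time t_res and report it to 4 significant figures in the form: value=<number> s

value=54.07 s

Throughput in SI: Q_s = 122.5 kg/h ÷ 3600 s/h = 0.0340278 kg/s
t_res = M / Q_s = 1.84 / 0.0340278 = 54.0735 s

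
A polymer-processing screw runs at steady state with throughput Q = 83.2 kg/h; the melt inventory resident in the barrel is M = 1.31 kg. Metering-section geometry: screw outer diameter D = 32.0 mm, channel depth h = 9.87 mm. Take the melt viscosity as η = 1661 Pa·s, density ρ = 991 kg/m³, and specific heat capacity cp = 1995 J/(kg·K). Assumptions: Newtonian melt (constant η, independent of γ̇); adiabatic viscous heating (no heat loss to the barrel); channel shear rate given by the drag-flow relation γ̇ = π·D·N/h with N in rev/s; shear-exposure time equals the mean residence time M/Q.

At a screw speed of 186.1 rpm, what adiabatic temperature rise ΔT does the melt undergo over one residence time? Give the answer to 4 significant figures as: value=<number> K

value=47.53 K

Throughput in SI: Q_s = 83.2 kg/h ÷ 3600 s/h = 0.0231111 kg/s
t_res = M / Q_s = 1.31 / 0.0231111 = 56.6827 s
Convert to SI: D = 0.032 m, h = 0.00987 m, N = 186.1/60 = 3.10167 rev/s
γ̇ = π·D·N / h = π · 0.032 · 3.10167 / 0.00987 = 31.5921 s⁻¹
ΔT = η·γ̇²·t_res / (ρ·cp) = 1661 · (31.5921)² · 56.6827 / (991 · 1995) = 47.5291 K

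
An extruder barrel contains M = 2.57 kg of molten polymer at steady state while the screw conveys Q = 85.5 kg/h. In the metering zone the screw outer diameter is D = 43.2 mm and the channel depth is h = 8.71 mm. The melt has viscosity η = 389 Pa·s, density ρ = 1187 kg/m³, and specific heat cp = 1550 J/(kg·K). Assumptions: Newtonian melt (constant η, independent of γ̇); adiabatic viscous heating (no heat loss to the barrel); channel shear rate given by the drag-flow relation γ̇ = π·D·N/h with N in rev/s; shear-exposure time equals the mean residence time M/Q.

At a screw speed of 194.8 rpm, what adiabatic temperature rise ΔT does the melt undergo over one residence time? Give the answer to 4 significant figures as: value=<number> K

value=58.55 K

Q_s = Q / 3600 = 85.5 / 3600 = 0.02375 kg/s
t_res = M / Q_s = 2.57 / 0.02375 = 108.211 s
Convert to SI: D = 0.0432 m, h = 0.00871 m, N = 194.8/60 = 3.24667 rev/s
Shear rate: γ̇ = πDN/h = π·0.0432·3.24667/0.00871 = 50.5887 s⁻¹
ΔT = η·γ̇²·t_res/(ρ·cp) = [389 × 50.5887² × 108.211] / [1187 × 1550] = 58.5522 K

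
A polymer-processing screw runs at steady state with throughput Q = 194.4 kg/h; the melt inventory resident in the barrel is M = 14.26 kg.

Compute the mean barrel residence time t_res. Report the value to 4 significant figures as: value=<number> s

value=264.1 s

Throughput in SI: Q_s = 194.4 kg/h ÷ 3600 s/h = 0.054 kg/s
Mean residence time: t_res = M/Q_s = 14.26 kg / 0.054 kg/s = 264.074 s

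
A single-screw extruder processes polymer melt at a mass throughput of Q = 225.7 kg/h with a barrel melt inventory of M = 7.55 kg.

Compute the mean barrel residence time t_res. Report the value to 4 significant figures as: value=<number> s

Convert throughput: Q = 225.7 kg/h = 225.7/3600 = 0.0626944 kg/s
t_res = M / Q_s = 7.55 ÷ 0.0626944 = 120.425 s

value=120.4 s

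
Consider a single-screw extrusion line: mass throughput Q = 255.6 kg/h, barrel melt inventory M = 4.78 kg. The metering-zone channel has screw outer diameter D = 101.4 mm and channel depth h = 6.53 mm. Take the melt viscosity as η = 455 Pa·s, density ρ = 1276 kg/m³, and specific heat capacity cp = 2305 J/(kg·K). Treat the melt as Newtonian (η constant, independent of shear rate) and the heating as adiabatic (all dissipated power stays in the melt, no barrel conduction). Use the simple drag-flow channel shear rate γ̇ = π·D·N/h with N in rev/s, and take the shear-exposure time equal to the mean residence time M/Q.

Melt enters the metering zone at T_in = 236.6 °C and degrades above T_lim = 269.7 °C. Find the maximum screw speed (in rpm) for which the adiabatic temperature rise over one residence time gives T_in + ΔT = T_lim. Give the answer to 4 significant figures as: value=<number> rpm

value=69.34 rpm

Q_s = Q / 3600 = 255.6 / 3600 = 0.071 kg/s
t_res = M / Q_s = 4.78 ÷ 0.071 = 67.3239 s
Convert to metres: D = 0.1014 m, h = 0.00653 m
ΔT_a = T_lim − T_in = 269.7 °C − 236.6 °C = 33.1 K
γ̇_max² = ΔT_a·ρ·cp / (η·t_res) = [33.1 × 1276 × 2305] / [455 × 67.3239] = 3178.11 s⁻²
γ̇_max = √3178.11 = 56.3747 s⁻¹
N_max = γ̇_max·h / (π·D) = 56.3747 · 0.00653 / (π · 0.1014) = 1.15561 rev/s = 69.3363 rpm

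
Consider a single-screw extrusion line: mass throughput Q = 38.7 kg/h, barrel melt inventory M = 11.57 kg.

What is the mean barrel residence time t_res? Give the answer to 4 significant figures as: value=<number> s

value=1076. s

Convert throughput: Q = 38.7 kg/h = 38.7/3600 = 0.01075 kg/s
t_res = M / Q_s = 11.57 ÷ 0.01075 = 1076.28 s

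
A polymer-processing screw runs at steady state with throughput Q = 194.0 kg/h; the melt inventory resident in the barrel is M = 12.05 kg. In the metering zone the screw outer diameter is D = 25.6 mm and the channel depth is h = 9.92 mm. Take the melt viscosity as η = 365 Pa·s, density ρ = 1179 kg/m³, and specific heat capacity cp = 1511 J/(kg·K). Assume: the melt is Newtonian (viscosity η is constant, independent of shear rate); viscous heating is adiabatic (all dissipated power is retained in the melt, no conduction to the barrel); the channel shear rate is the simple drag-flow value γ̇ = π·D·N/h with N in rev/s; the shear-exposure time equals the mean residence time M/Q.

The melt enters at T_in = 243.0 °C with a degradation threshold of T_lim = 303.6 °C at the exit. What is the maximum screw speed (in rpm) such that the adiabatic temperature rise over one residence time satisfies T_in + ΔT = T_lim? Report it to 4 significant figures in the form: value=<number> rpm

value=269.2 rpm

Convert throughput: Q = 194.0 kg/h = 194.0/3600 = 0.0538889 kg/s
t_res = M / Q_s = 12.05 ÷ 0.0538889 = 223.608 s
Geometry in SI: D = 25.6 mm → 0.0256 m, h = 9.92 mm → 0.00992 m
ΔT_a = T_lim − T_in = 303.6 − 243.0 = 60.6 K
γ̇_max² = ΔT_a·ρ·cp / (η·t_res) = [60.6 × 1179 × 1511] / [365 × 223.608] = 1322.73 s⁻²
Take the square root: γ̇_max = √(1322.73) = 36.3693 s⁻¹
Solve γ̇ = πDN/h for N: N_max = γ̇_max·h/(π·D) = 36.3693 × 0.00992 / (π × 0.0256) = 4.48598 rev/s = 269.159 rpm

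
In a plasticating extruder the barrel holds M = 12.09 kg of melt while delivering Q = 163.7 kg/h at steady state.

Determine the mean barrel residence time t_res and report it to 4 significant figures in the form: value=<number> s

value=265.9 s

Convert throughput: Q = 163.7 kg/h = 163.7/3600 = 0.0454722 kg/s
Mean residence time: t_res = M/Q_s = 12.09 kg / 0.0454722 kg/s = 265.877 s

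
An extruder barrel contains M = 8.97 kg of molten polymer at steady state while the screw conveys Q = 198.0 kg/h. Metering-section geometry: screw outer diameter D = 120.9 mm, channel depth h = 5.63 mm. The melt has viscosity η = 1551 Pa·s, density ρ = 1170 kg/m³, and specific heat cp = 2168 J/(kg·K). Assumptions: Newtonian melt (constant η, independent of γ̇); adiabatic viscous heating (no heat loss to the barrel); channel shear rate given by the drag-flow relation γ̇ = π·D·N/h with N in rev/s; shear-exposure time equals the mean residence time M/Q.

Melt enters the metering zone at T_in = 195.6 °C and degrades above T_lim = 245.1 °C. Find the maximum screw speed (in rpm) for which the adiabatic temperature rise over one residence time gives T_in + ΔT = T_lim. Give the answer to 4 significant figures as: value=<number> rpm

Q_s = Q / 3600 = 198.0 / 3600 = 0.055 kg/s
t_res = M / Q_s = 8.97 ÷ 0.055 = 163.091 s
D = 120.9 mm = 0.1209 m;  h = 5.63 mm = 0.00563 m
ΔT_a = T_lim − T_in = 245.1 − 195.6 = 49.5 K
Invert ΔT = ηγ̇²t_res/(ρcp) for γ̇: γ̇_max² = ΔT_a ρ cp / (η t_res) = 49.5·1170·2168 / (1551·163.091) = 496.374 s⁻²
γ̇_max = sqrt(496.374) = 22.2794 s⁻¹
Solve γ̇ = πDN/h for N: N_max = γ̇_max·h/(π·D) = 22.2794 × 0.00563 / (π × 0.1209) = 0.330245 rev/s = 19.8147 rpm

value=19.81 rpm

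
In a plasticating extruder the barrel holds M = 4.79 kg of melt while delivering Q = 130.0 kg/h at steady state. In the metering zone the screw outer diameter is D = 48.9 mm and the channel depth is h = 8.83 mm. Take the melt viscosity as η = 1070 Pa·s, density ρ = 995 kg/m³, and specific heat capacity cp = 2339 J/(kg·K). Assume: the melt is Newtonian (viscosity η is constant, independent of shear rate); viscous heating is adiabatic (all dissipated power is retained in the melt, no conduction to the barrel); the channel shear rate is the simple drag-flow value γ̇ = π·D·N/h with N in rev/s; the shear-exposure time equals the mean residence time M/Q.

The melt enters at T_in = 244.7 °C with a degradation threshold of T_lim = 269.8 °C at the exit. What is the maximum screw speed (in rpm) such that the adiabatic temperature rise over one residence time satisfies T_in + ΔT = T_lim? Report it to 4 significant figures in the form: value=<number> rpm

value=69.96 rpm

Q_s = Q / 3600 = 130.0 / 3600 = 0.0361111 kg/s
t_res = M / Q_s = 4.79 ÷ 0.0361111 = 132.646 s
D = 48.9 mm = 0.0489 m;  h = 8.83 mm = 0.00883 m
ΔT_a = T_lim − T_in = 269.8 − 244.7 = 25.1 K
γ̇_max² = ΔT_a·ρ·cp/(η·t_res) = 25.1·995·2339/(1070·132.646) = 411.575 s⁻²
γ̇_max = √411.575 = 20.2873 s⁻¹
N_max = γ̇_max h / (πD) = 20.2873·0.00883/(π·0.0489) = 1.16607 rev/s → ×60 = 69.9645 rpm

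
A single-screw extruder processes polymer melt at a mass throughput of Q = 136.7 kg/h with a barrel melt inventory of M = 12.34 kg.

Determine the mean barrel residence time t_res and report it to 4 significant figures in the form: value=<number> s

Q_s = Q / 3600 = 136.7 / 3600 = 0.0379722 kg/s
t_res = M / Q_s = 12.34 ÷ 0.0379722 = 324.974 s

value=325.0 s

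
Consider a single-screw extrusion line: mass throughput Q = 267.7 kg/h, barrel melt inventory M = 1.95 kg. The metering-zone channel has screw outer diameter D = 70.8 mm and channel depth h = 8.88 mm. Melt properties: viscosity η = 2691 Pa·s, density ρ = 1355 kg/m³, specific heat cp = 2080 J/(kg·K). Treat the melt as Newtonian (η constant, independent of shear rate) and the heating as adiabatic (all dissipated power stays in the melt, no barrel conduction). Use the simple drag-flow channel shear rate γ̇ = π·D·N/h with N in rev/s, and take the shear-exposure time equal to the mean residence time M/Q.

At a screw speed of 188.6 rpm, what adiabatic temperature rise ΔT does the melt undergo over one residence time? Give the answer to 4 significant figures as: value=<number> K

Throughput in SI: Q_s = 267.7 kg/h ÷ 3600 s/h = 0.0743611 kg/s
Mean residence time: t_res = M/Q_s = 1.95 kg / 0.0743611 kg/s = 26.2234 s
Geometry in metres: D = 70.8 mm → 0.0708 m, h = 8.88 mm → 0.00888 m; screw speed N = 188.6 rpm = 3.14333 rev/s
Shear rate: γ̇ = πDN/h = π·0.0708·3.14333/0.00888 = 78.7337 s⁻¹
Adiabatic rise: ΔT = η γ̇² t_res / (ρ cp) = 2691·(78.7337)²·26.2234 / (1355·2080) = 155.21 K

value=155.2 K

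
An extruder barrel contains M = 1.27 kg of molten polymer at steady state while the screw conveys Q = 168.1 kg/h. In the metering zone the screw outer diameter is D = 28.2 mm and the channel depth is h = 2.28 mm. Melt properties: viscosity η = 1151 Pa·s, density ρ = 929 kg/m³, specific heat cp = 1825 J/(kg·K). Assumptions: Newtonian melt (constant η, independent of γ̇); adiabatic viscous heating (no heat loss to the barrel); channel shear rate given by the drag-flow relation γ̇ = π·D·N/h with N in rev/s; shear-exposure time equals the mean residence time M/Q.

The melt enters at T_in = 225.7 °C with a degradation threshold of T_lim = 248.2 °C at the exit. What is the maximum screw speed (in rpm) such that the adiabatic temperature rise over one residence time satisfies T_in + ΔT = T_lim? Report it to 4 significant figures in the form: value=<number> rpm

value=53.90 rpm

Q_s = Q / 3600 = 168.1 / 3600 = 0.0466944 kg/s
t_res = M / Q_s = 1.27 ÷ 0.0466944 = 27.1981 s
Convert to metres: D = 0.0282 m, h = 0.00228 m
ΔT_a = T_lim − T_in = 248.2 − 225.7 = 22.5 K
Invert ΔT = ηγ̇²t_res/(ρcp) for γ̇: γ̇_max² = ΔT_a ρ cp / (η t_res) = 22.5·929·1825 / (1151·27.1981) = 1218.56 s⁻²
γ̇_max = sqrt(1218.56) = 34.9079 s⁻¹
N_max = γ̇_max·h / (π·D) = 34.9079 · 0.00228 / (π · 0.0282) = 0.898379 rev/s = 53.9027 rpm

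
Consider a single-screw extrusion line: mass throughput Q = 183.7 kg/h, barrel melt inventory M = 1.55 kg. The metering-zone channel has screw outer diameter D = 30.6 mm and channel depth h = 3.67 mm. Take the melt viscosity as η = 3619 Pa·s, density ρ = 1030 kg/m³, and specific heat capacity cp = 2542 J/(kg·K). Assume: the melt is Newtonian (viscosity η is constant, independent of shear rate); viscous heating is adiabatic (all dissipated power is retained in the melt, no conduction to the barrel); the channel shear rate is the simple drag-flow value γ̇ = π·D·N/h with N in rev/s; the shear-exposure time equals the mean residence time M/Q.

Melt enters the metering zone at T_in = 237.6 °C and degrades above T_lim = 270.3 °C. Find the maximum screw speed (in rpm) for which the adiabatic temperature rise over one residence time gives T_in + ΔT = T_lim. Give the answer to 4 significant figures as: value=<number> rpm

value=63.92 rpm

Throughput in SI: Q_s = 183.7 kg/h ÷ 3600 s/h = 0.0510278 kg/s
t_res = M / Q_s = 1.55 / 0.0510278 = 30.3756 s
D = 30.6 mm = 0.0306 m;  h = 3.67 mm = 0.00367 m
ΔT_a = T_lim − T_in = 270.3 °C − 237.6 °C = 32.7 K
Invert ΔT = ηγ̇²t_res/(ρcp) for γ̇: γ̇_max² = ΔT_a ρ cp / (η t_res) = 32.7·1030·2542 / (3619·30.3756) = 778.838 s⁻²
γ̇_max = sqrt(778.838) = 27.9077 s⁻¹
Solve γ̇ = πDN/h for N: N_max = γ̇_max·h/(π·D) = 27.9077 × 0.00367 / (π × 0.0306) = 1.06541 rev/s = 63.9248 rpm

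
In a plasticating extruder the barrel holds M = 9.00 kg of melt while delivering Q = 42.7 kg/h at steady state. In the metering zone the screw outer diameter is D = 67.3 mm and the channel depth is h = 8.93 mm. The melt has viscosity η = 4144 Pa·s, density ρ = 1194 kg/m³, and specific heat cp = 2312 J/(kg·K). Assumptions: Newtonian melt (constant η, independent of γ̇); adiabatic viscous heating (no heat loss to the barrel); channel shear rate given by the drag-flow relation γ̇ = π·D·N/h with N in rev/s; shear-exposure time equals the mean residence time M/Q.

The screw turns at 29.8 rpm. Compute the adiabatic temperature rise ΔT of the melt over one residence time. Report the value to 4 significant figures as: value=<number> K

value=157.5 K

Convert throughput: Q = 42.7 kg/h = 42.7/3600 = 0.0118611 kg/s
Mean residence time: t_res = M/Q_s = 9.00 kg / 0.0118611 kg/s = 758.782 s
Geometry in metres: D = 67.3 mm → 0.0673 m, h = 8.93 mm → 0.00893 m; screw speed N = 29.8 rpm = 0.496667 rev/s
Shear rate: γ̇ = πDN/h = π·0.0673·0.496667/0.00893 = 11.7592 s⁻¹
Adiabatic rise: ΔT = η γ̇² t_res / (ρ cp) = 4144·(11.7592)²·758.782 / (1194·2312) = 157.508 K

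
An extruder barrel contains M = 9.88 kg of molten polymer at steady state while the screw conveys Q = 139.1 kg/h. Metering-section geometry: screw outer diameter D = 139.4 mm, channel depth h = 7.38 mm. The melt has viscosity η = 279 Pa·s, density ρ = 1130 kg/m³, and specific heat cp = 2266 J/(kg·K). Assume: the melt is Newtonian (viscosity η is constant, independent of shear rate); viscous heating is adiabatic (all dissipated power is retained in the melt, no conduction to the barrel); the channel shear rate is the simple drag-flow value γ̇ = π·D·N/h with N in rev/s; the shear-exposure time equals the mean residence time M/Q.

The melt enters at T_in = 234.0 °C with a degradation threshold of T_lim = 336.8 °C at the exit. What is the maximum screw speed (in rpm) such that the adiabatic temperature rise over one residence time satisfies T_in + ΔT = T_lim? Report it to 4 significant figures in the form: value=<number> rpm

value=61.42 rpm

Throughput in SI: Q_s = 139.1 kg/h ÷ 3600 s/h = 0.0386389 kg/s
t_res = M / Q_s = 9.88 ÷ 0.0386389 = 255.701 s
Geometry in SI: D = 139.4 mm → 0.1394 m, h = 7.38 mm → 0.00738 m
Allowable rise: ΔT_a = T_lim − T_in = 336.8 − 234.0 = 102.8 K
γ̇_max² = ΔT_a·ρ·cp/(η·t_res) = 102.8·1130·2266/(279·255.701) = 3689.73 s⁻²
γ̇_max = sqrt(3689.73) = 60.7432 s⁻¹
Solve γ̇ = πDN/h for N: N_max = γ̇_max·h/(π·D) = 60.7432 × 0.00738 / (π × 0.1394) = 1.02363 rev/s = 61.4175 rpm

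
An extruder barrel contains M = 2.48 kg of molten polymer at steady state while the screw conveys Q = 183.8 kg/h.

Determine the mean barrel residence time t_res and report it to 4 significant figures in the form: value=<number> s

Throughput in SI: Q_s = 183.8 kg/h ÷ 3600 s/h = 0.0510556 kg/s
Mean residence time: t_res = M/Q_s = 2.48 kg / 0.0510556 kg/s = 48.5745 s

value=48.57 s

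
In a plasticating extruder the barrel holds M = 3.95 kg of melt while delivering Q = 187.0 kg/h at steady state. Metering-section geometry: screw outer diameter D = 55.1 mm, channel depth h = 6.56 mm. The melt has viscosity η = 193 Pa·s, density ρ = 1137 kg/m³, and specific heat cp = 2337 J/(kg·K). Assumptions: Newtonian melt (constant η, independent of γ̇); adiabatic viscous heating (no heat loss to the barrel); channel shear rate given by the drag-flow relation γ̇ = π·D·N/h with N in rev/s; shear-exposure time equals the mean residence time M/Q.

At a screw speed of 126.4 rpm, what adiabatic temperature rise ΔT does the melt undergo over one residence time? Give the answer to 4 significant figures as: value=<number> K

Q_s = Q / 3600 = 187.0 / 3600 = 0.0519444 kg/s
Mean residence time: t_res = M/Q_s = 3.95 kg / 0.0519444 kg/s = 76.0428 s
Geometry in metres: D = 55.1 mm → 0.0551 m, h = 6.56 mm → 0.00656 m; screw speed N = 126.4 rpm = 2.10667 rev/s
Shear rate: γ̇ = πDN/h = π·0.0551·2.10667/0.00656 = 55.5896 s⁻¹
Adiabatic rise: ΔT = η γ̇² t_res / (ρ cp) = 193·(55.5896)²·76.0428 / (1137·2337) = 17.068 K

value=17.07 K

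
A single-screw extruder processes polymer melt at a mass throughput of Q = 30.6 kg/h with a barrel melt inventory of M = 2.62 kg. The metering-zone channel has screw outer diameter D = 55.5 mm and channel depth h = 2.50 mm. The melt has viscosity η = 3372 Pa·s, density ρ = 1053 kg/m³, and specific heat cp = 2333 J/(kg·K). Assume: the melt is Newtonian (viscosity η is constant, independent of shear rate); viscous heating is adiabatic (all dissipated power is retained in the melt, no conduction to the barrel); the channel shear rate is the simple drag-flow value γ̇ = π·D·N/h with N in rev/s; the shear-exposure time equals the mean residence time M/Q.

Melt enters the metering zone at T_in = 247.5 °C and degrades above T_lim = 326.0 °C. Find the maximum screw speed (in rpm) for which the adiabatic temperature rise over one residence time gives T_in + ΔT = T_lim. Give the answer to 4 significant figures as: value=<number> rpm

Throughput in SI: Q_s = 30.6 kg/h ÷ 3600 s/h = 0.0085 kg/s
t_res = M / Q_s = 2.62 / 0.0085 = 308.235 s
Geometry in SI: D = 55.5 mm → 0.0555 m, h = 2.50 mm → 0.0025 m
ΔT_a = T_lim − T_in = 326.0 °C − 247.5 °C = 78.5 K
Invert ΔT = ηγ̇²t_res/(ρcp) for γ̇: γ̇_max² = ΔT_a ρ cp / (η t_res) = 78.5·1053·2333 / (3372·308.235) = 185.542 s⁻²
Take the square root: γ̇_max = √(185.542) = 13.6214 s⁻¹
N_max = γ̇_max·h / (π·D) = 13.6214 · 0.0025 / (π · 0.0555) = 0.195307 rev/s = 11.7184 rpm

value=11.72 rpm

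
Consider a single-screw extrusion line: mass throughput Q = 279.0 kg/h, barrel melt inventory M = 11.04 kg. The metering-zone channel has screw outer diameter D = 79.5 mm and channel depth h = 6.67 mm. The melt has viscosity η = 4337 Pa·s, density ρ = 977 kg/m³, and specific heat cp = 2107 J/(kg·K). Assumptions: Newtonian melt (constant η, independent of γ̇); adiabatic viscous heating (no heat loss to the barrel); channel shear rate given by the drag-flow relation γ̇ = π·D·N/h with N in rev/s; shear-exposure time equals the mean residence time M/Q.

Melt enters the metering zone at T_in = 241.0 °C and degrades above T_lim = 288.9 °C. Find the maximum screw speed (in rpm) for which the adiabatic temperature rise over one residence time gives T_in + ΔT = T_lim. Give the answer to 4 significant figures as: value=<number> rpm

value=20.24 rpm

Throughput in SI: Q_s = 279.0 kg/h ÷ 3600 s/h = 0.0775 kg/s
t_res = M / Q_s = 11.04 / 0.0775 = 142.452 s
Convert to metres: D = 0.0795 m, h = 0.00667 m
ΔT_a = T_lim − T_in = 288.9 °C − 241.0 °C = 47.9 K
γ̇_max² = ΔT_a·ρ·cp / (η·t_res) = [47.9 × 977 × 2107] / [4337 × 142.452] = 159.602 s⁻²
Take the square root: γ̇_max = √(159.602) = 12.6334 s⁻¹
Solve γ̇ = πDN/h for N: N_max = γ̇_max·h/(π·D) = 12.6334 × 0.00667 / (π × 0.0795) = 0.337387 rev/s = 20.2432 rpm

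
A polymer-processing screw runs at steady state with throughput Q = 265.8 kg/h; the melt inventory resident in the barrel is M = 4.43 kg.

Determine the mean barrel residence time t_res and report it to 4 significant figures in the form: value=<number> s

value=60.00 s

Throughput in SI: Q_s = 265.8 kg/h ÷ 3600 s/h = 0.0738333 kg/s
t_res = M / Q_s = 4.43 ÷ 0.0738333 = 60 s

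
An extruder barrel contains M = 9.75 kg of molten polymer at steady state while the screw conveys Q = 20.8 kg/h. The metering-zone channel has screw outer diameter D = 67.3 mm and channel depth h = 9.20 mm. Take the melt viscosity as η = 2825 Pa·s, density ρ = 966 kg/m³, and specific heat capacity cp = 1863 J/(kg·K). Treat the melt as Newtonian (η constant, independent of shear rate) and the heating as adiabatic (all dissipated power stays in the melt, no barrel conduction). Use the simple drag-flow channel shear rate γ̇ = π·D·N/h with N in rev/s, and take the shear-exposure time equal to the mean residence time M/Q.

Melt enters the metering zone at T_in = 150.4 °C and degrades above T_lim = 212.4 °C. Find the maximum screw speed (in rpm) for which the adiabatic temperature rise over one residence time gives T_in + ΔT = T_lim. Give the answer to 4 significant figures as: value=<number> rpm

value=12.63 rpm

Throughput in SI: Q_s = 20.8 kg/h ÷ 3600 s/h = 0.00577778 kg/s
Mean residence time: t_res = M/Q_s = 9.75 kg / 0.00577778 kg/s = 1687.5 s
Geometry in SI: D = 67.3 mm → 0.0673 m, h = 9.20 mm → 0.0092 m
ΔT_a = T_lim − T_in = 212.4 °C − 150.4 °C = 62 K
Invert ΔT = ηγ̇²t_res/(ρcp) for γ̇: γ̇_max² = ΔT_a ρ cp / (η t_res) = 62·966·1863 / (2825·1687.5) = 23.4056 s⁻²
Take the square root: γ̇_max = √(23.4056) = 4.83793 s⁻¹
N_max = γ̇_max·h / (π·D) = 4.83793 · 0.0092 / (π · 0.0673) = 0.210515 rev/s = 12.6309 rpm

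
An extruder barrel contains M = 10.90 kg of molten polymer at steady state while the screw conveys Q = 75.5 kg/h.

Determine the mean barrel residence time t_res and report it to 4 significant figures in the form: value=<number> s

value=519.7 s

Throughput in SI: Q_s = 75.5 kg/h ÷ 3600 s/h = 0.0209722 kg/s
t_res = M / Q_s = 10.90 ÷ 0.0209722 = 519.735 s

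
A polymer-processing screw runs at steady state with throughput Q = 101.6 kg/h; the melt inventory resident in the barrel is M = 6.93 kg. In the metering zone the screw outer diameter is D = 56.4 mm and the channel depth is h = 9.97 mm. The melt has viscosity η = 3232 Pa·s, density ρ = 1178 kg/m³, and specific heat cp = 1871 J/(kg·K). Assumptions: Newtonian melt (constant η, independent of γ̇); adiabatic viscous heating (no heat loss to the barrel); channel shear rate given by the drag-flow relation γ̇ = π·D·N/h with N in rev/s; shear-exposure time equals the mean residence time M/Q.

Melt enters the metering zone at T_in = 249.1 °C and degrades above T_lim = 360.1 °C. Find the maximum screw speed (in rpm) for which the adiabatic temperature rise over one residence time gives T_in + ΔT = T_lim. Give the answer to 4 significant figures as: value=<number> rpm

Convert throughput: Q = 101.6 kg/h = 101.6/3600 = 0.0282222 kg/s
t_res = M / Q_s = 6.93 ÷ 0.0282222 = 245.551 s
Geometry in SI: D = 56.4 mm → 0.0564 m, h = 9.97 mm → 0.00997 m
Allowable rise: ΔT_a = T_lim − T_in = 360.1 − 249.1 = 111 K
Invert ΔT = ηγ̇²t_res/(ρcp) for γ̇: γ̇_max² = ΔT_a ρ cp / (η t_res) = 111·1178·1871 / (3232·245.551) = 308.268 s⁻²
γ̇_max = sqrt(308.268) = 17.5576 s⁻¹
N_max = γ̇_max h / (πD) = 17.5576·0.00997/(π·0.0564) = 0.98794 rev/s → ×60 = 59.2764 rpm

value=59.28 rpm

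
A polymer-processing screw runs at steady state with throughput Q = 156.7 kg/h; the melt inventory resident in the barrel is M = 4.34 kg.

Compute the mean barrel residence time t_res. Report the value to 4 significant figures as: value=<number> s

Convert throughput: Q = 156.7 kg/h = 156.7/3600 = 0.0435278 kg/s
Mean residence time: t_res = M/Q_s = 4.34 kg / 0.0435278 kg/s = 99.7064 s

value=99.71 s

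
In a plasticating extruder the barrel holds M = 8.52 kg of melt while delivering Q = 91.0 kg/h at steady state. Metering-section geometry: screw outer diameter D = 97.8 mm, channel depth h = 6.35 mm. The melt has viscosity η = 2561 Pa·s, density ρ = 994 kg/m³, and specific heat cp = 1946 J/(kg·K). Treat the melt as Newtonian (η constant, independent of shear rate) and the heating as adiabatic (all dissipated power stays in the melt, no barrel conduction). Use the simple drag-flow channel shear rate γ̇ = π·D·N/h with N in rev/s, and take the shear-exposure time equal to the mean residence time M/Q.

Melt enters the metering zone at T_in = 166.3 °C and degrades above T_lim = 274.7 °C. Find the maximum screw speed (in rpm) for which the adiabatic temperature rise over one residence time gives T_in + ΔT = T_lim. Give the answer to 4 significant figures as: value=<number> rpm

value=19.33 rpm

Throughput in SI: Q_s = 91.0 kg/h ÷ 3600 s/h = 0.0252778 kg/s
t_res = M / Q_s = 8.52 / 0.0252778 = 337.055 s
D = 97.8 mm = 0.0978 m;  h = 6.35 mm = 0.00635 m
ΔT_a = T_lim − T_in = 274.7 °C − 166.3 °C = 108.4 K
Invert ΔT = ηγ̇²t_res/(ρcp) for γ̇: γ̇_max² = ΔT_a ρ cp / (η t_res) = 108.4·994·1946 / (2561·337.055) = 242.912 s⁻²
γ̇_max = √242.912 = 15.5856 s⁻¹
N_max = γ̇_max·h / (π·D) = 15.5856 · 0.00635 / (π · 0.0978) = 0.322114 rev/s = 19.3268 rpm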